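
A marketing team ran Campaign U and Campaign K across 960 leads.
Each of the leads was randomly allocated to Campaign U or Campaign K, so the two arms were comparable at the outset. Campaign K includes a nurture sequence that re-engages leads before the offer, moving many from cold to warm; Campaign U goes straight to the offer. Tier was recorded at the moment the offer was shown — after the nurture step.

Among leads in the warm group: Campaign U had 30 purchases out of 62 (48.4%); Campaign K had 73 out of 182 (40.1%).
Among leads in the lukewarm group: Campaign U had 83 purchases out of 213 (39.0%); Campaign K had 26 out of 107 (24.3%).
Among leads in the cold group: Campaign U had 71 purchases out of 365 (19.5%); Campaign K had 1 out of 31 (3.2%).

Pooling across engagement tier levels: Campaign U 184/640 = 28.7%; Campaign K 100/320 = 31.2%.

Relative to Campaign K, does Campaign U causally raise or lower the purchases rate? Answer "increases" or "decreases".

Within every engagement tier level Campaign U has the higher rate, yet pooled Campaign K does — Simpson's reversal.
Engagement tier is downstream of the campaign. One should not condition on a consequence of treatment, so the overall rates are the right comparison.
Pooled: Campaign U 28.7% vs Campaign K 31.2%; Campaign K is higher overall.

decreases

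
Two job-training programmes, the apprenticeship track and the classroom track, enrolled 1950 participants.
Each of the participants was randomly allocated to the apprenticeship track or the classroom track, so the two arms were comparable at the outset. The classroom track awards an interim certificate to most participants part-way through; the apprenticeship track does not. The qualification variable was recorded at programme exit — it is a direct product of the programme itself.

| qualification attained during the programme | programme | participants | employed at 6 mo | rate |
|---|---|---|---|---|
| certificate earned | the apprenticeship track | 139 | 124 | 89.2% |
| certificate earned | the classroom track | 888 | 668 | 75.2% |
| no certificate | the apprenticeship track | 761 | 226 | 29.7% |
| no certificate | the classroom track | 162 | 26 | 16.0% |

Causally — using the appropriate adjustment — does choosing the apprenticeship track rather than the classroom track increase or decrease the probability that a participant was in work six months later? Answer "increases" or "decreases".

Qualification attained during the programme is downstream of the programme. One should not condition on a consequence of treatment, so the overall rates are the right comparison.
Pooled: the apprenticeship track 38.9% vs the classroom track 66.1%; the classroom track is higher overall.

decreases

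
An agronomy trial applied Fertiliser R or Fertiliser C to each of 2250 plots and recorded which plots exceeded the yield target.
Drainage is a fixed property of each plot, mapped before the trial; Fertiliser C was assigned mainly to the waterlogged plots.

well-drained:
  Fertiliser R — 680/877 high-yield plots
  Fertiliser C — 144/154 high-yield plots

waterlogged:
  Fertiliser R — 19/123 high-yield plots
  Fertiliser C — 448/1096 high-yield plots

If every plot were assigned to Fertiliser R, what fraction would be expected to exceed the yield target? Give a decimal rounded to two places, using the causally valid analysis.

0.44

Field drainage is set before the fertiliser has any effect — it is not caused by the fertiliser — and it independently drives the outcome. That makes it a confounder, so the causal comparison is within field drainage levels.
Standardising Fertiliser R to the population field drainage mix: 0.458·680/877 + 0.542·19/123 = 0.439.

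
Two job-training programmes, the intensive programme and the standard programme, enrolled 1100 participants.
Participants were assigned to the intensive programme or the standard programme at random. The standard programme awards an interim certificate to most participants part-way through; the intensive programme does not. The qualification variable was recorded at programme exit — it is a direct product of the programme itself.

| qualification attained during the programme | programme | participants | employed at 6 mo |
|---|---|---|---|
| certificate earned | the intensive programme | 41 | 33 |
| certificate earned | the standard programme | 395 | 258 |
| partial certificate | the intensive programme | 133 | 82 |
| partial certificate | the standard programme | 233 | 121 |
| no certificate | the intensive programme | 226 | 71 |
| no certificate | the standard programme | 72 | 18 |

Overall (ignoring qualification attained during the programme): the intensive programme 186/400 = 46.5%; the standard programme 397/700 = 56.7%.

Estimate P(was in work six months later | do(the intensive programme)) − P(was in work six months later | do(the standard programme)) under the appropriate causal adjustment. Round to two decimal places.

The distribution of qualification attained during the programme is itself part of what the programme does — it is an intermediate outcome. Holding it fixed would remove that part of the effect; the total effect is the pooled difference.
The causal difference is the pooled difference: 0.465 − 0.567 = -0.102.

-0.10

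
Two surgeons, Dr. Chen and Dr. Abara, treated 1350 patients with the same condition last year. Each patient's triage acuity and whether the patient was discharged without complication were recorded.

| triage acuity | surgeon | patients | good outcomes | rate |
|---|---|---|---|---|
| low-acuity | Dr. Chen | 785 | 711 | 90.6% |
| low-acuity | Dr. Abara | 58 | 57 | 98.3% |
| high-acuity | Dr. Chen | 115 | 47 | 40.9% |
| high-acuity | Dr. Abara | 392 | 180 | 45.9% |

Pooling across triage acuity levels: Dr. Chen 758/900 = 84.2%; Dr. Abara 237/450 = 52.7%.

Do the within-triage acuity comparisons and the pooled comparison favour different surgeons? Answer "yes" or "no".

yes

Within each triage acuity level (low-acuity 90.6% vs 98.3%; high-acuity 40.9% vs 45.9%), Dr. Abara has the higher rate every time. Pooled: 84.2% vs 52.7% — Dr. Chen has the higher rate overall. The two comparisons disagree.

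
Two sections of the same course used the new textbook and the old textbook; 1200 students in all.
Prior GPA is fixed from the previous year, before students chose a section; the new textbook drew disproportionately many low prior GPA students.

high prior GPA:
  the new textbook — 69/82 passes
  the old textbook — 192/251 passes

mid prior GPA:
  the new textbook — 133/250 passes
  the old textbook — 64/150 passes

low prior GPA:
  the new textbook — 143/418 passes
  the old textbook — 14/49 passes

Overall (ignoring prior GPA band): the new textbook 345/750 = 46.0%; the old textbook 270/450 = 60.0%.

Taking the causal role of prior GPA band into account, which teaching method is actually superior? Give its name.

Nothing the teaching method does changes prior GPA band; the imbalance is an allocation artefact. With prior GPA band also predicting the outcome, the pooled figure is confounded, and the within-stratum comparison is the causal one.
Within each level — high prior GPA: 84.1% vs 76.5%; mid prior GPA: 53.2% vs 42.7%; low prior GPA: 34.2% vs 28.6% — the new textbook is higher every time.

the new textbook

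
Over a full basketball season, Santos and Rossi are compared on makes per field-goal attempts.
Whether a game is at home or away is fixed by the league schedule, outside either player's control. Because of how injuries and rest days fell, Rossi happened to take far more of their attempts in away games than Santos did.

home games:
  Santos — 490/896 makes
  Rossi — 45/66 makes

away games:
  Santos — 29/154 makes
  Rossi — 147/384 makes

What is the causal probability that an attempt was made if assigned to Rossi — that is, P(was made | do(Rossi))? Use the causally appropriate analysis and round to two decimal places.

Within every game venue level Rossi has the higher rate, yet pooled Santos does — Simpson's reversal.
Here game venue is a common cause — it drives both which player a case falls under and the outcome. The crude comparison mixes populations; the stratum-specific rates are the causally relevant ones.
Standardising Rossi to the population game venue mix: 0.641·45/66 + 0.359·147/384 = 0.575.

0.57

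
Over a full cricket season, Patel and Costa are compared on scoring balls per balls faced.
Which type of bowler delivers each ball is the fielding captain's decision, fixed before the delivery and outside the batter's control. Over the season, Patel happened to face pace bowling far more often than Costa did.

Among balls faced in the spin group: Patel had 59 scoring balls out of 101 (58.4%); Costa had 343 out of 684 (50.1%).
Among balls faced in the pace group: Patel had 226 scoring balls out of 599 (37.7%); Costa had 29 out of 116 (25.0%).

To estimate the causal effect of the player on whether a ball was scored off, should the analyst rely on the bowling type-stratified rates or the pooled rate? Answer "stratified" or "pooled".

stratified

Bowling type is set before the player has any effect — it is not caused by the player — and it independently drives the outcome. That makes it a confounder, so the causal comparison is within bowling type levels.
Within each level — spin: 58.4% vs 50.1%; pace: 37.7% vs 25.0% — Patel is higher every time.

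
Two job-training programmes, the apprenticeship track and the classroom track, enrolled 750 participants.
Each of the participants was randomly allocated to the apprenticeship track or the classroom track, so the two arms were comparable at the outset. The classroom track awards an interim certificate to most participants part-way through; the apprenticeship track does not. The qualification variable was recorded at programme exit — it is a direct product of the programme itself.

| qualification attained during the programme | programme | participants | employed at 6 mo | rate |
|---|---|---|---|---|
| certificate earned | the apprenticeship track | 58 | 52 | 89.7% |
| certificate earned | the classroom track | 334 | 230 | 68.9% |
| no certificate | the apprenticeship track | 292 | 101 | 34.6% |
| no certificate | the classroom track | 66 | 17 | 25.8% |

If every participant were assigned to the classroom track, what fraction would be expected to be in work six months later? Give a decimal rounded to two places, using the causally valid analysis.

Because the programme influences qualification attained during the programme, qualification attained during the programme is a post-treatment mediator, not a confounder. Stratifying on it would bias the estimate; the causal effect is the crude pooled difference.
So P(outcome | do(the classroom track)) is just the pooled rate for the classroom track: 247/400 = 0.618.

0.62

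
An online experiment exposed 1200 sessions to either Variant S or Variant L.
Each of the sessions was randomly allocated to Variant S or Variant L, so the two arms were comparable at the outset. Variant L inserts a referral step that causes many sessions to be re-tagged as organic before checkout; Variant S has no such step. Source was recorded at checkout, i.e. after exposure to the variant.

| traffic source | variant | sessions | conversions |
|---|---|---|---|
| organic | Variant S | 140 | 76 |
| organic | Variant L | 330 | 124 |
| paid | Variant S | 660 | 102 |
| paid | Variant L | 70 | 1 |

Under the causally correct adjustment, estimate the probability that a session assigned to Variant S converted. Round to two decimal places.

Within every traffic source level Variant S has the higher rate, yet pooled Variant L does — Simpson's reversal.
Stratifying would compare variants among sessions the variants themselves sorted into traffic source groups — a form of selection on an intermediate. The unconditioned pooled rates give the total causal effect.
So P(outcome | do(Variant S)) is just the pooled rate for Variant S: 178/800 = 0.223.

0.22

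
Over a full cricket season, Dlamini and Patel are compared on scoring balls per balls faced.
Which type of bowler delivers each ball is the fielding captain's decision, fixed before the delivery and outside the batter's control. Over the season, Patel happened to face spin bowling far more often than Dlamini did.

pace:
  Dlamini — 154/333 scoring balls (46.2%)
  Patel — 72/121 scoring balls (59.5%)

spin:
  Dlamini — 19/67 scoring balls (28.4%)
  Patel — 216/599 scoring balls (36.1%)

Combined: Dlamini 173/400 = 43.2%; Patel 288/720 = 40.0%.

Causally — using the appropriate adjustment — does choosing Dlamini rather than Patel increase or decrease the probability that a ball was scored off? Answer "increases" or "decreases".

Within every bowling type level Patel has the higher rate, yet pooled Dlamini does — Simpson's reversal.
The imbalance in bowling type arose from how balls faced were allocated, not from anything the player did; and bowling type independently affects the outcome. The pooled gap is confounded — condition on bowling type.
Within each level — pace: 46.2% vs 59.5%; spin: 28.4% vs 36.1% — Patel is higher every time.

decreases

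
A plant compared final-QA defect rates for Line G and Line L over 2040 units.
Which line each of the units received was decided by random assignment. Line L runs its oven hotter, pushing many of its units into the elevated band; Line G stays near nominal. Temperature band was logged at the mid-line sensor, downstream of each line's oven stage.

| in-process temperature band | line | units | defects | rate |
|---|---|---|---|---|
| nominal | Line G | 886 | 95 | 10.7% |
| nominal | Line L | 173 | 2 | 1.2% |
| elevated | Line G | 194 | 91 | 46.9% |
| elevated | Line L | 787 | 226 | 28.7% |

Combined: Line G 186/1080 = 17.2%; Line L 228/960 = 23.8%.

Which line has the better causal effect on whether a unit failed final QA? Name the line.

In-process temperature band is downstream of the line. One should not condition on a consequence of treatment, so the overall rates are the right comparison.
Pooled: Line G 17.2% vs Line L 23.8%; Line G is lower overall.

Line G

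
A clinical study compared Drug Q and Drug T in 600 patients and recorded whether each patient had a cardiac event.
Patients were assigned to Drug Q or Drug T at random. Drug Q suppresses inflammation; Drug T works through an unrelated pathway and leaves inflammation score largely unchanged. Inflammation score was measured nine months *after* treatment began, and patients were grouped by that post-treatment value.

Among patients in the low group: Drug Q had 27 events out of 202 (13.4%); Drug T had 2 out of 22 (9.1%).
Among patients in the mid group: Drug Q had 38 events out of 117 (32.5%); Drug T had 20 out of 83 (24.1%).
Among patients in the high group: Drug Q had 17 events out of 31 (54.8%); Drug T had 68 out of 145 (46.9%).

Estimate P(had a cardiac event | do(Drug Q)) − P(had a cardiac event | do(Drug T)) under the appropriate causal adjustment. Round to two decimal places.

Within every inflammation score level Drug T has the lower rate, yet pooled Drug Q does — Simpson's reversal.
Stratifying would compare drugs among patients the drugs themselves sorted into inflammation score groups — a form of selection on an intermediate. The unconditioned pooled rates give the total causal effect.
The causal difference is the pooled difference: 0.234 − 0.360 = -0.126.

-0.13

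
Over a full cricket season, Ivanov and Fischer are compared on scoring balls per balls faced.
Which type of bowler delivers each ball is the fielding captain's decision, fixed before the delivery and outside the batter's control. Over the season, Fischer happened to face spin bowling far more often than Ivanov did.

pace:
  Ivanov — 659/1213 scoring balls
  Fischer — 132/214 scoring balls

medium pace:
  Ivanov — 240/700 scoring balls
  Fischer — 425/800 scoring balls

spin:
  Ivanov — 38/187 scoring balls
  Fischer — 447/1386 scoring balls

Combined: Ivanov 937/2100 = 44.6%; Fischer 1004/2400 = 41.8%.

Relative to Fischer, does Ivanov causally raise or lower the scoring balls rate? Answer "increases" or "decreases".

Within every bowling type level Fischer has the higher rate, yet pooled Ivanov does — Simpson's reversal.
Here bowling type is a common cause — it drives both which player a case falls under and the outcome. The crude comparison mixes populations; the stratum-specific rates are the causally relevant ones.
Within each level — pace: 54.3% vs 61.7%; medium pace: 34.3% vs 53.1%; spin: 20.3% vs 32.3% — Fischer is higher every time.

decreases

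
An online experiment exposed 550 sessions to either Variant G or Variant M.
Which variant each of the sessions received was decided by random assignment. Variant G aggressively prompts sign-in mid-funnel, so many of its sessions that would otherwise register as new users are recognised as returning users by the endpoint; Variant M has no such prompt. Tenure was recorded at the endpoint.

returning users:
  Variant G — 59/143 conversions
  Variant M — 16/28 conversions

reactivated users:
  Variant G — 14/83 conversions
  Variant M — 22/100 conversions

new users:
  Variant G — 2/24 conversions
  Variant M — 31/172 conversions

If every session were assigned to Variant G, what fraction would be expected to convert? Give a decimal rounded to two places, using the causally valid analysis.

0.30

Because the variant influences user tenure, user tenure is a post-treatment mediator, not a confounder. Stratifying on it would bias the estimate; the causal effect is the crude pooled difference.
So P(outcome | do(Variant G)) is just the pooled rate for Variant G: 75/250 = 0.300.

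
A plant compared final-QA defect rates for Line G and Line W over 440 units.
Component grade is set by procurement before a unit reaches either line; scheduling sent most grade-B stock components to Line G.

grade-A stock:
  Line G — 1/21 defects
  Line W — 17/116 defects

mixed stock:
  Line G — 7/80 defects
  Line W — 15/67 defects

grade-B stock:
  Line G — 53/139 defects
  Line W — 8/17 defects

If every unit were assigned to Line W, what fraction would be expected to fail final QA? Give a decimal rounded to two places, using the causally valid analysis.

0.29

Component grade differs across lines for reasons unrelated to any effect of the line itself, and it separately predicts the outcome — a classic confounder. We must compare within component grade levels.
Standardising Line W to the population component grade mix: 0.311·17/116 + 0.334·15/67 + 0.355·8/17 = 0.287.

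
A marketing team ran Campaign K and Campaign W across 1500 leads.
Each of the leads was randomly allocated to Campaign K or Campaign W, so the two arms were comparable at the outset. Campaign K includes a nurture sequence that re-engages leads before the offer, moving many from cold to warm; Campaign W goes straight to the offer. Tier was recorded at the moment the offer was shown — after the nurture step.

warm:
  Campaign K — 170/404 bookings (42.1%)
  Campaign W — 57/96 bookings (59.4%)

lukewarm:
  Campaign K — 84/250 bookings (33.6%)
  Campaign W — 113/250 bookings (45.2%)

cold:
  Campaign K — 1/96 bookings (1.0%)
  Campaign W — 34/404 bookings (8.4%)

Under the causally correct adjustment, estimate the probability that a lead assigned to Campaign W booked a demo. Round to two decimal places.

Engagement tier lies on the pathway campaign → engagement tier → outcome, so adjusting for it blocks the indirect effect. For the total causal effect of campaign, use the unadjusted pooled rates.
So P(outcome | do(Campaign W)) is just the pooled rate for Campaign W: 204/750 = 0.272.

0.27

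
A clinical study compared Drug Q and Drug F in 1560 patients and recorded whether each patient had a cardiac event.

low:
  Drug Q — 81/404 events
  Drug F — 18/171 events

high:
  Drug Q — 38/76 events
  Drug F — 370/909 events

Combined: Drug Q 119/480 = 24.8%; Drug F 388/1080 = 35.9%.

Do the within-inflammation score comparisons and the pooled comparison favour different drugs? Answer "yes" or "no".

Within each inflammation score level (low 20.0% vs 10.5%; high 50.0% vs 40.7%), Drug F has the lower rate every time. Pooled: 24.8% vs 35.9% — Drug Q has the lower rate overall. The two comparisons disagree.

yes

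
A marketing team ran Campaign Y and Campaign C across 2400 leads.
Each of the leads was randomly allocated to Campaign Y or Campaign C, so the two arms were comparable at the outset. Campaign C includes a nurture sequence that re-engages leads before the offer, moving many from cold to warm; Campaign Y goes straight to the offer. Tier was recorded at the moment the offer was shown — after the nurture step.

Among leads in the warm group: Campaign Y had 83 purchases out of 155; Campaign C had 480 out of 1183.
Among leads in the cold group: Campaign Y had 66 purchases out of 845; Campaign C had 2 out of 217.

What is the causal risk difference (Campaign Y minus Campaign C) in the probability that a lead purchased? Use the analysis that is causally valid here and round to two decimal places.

-0.20

Within every engagement tier level Campaign Y has the higher rate, yet pooled Campaign C does — Simpson's reversal.
Engagement tier here is a post-treatment variable shaped by the campaign; conditioning on it would introduce bias rather than remove it. The overall comparison is the causal one.
The causal difference is the pooled difference: 0.149 − 0.344 = -0.195.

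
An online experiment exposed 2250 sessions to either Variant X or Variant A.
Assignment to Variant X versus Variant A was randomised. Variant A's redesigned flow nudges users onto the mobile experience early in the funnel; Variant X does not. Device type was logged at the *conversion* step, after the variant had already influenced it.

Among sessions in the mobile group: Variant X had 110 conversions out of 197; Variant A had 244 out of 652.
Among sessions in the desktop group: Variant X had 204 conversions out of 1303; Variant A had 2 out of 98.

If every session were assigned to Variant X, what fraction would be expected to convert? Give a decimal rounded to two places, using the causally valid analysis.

The stratified and pooled comparisons disagree (Variant X wins within each device type; Variant A wins overall), so the answer turns on the causal role of device type.
Device type here is a post-treatment variable shaped by the variant; conditioning on it would introduce bias rather than remove it. The overall comparison is the causal one.
So P(outcome | do(Variant X)) is just the pooled rate for Variant X: 314/1500 = 0.209.

0.21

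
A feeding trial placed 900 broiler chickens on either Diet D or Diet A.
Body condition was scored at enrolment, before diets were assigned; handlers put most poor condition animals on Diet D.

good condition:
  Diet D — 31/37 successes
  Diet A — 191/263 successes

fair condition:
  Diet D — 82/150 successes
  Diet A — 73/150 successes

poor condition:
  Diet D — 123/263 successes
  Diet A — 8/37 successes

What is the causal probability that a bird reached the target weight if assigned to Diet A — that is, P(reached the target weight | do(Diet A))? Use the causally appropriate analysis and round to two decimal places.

Nothing the diet does changes starting body condition; the imbalance is an allocation artefact. With starting body condition also predicting the outcome, the pooled figure is confounded, and the within-stratum comparison is the causal one.
Standardising Diet A to the population starting body condition mix: 0.333·191/263 + 0.333·73/150 + 0.333·8/37 = 0.476.

0.48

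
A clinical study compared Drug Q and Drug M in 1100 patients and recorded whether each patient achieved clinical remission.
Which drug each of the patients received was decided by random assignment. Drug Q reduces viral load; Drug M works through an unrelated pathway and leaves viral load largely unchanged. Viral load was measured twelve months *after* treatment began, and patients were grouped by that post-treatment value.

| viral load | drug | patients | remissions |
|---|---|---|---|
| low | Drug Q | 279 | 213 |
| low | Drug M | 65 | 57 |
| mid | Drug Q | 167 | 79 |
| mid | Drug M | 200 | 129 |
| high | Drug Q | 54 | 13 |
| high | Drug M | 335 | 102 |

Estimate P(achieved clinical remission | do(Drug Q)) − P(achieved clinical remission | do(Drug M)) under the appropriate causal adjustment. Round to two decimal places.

+0.13

Viral load is downstream of the drug. One should not condition on a consequence of treatment, so the overall rates are the right comparison.
The causal difference is the pooled difference: 0.610 − 0.480 = +0.130.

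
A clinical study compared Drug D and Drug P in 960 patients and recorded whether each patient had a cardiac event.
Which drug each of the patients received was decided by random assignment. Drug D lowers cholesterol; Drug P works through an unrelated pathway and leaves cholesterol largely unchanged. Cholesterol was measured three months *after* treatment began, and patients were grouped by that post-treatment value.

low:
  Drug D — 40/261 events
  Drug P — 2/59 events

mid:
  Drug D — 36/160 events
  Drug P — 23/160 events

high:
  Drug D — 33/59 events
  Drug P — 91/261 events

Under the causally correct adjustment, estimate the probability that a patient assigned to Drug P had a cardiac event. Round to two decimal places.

0.24

Within every cholesterol level Drug P has the lower rate, yet pooled Drug D does — Simpson's reversal.
Cholesterol is downstream of the drug. One should not condition on a consequence of treatment, so the overall rates are the right comparison.
So P(outcome | do(Drug P)) is just the pooled rate for Drug P: 116/480 = 0.242.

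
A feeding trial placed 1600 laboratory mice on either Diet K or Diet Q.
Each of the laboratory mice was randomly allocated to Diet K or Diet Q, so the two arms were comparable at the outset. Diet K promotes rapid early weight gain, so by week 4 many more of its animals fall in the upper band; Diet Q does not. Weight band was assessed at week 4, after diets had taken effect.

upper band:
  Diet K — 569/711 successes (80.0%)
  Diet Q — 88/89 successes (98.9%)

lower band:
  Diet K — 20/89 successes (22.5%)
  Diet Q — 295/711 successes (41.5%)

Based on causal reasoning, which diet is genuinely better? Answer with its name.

Diet K

The week-4 weight band-specific comparison favours Diet Q throughout, but the pooled figures favour Diet K. The question is whether to condition on week-4 weight band.
Week-4 weight band here is a post-treatment variable shaped by the diet; conditioning on it would introduce bias rather than remove it. The overall comparison is the causal one.
Pooled: Diet K 73.6% vs Diet Q 47.9%; Diet K is higher overall.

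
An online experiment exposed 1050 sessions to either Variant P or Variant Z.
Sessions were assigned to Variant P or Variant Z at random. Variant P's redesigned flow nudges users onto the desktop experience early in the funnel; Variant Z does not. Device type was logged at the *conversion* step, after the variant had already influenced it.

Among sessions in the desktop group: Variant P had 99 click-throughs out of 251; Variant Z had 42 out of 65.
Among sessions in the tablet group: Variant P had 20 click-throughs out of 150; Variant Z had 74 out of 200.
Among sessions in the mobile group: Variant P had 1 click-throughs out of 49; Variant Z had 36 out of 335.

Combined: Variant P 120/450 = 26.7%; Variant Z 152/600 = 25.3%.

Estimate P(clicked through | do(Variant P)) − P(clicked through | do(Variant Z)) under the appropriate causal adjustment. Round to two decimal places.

+0.01

Device type lies on the pathway variant → device type → outcome, so adjusting for it blocks the indirect effect. For the total causal effect of variant, use the unadjusted pooled rates.
The causal difference is the pooled difference: 0.267 − 0.253 = +0.013.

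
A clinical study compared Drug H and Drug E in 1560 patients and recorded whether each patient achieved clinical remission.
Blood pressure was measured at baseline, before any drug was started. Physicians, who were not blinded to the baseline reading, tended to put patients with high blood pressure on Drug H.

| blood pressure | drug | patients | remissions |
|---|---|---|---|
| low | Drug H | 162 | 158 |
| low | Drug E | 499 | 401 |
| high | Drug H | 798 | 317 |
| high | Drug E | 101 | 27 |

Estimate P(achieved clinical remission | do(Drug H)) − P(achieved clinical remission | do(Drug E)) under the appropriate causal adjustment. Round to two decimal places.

Blood pressure satisfies the back-door criterion: it is not a descendant of the drug, and it blocks the spurious path from drug to outcome. Adjusting for it (i.e., using the within-blood pressure rates) gives the causal effect.
Adjusting over the population distribution of blood pressure: 0.424·(0.975−0.804) + 0.576·(0.397−0.267) = +0.148.

+0.15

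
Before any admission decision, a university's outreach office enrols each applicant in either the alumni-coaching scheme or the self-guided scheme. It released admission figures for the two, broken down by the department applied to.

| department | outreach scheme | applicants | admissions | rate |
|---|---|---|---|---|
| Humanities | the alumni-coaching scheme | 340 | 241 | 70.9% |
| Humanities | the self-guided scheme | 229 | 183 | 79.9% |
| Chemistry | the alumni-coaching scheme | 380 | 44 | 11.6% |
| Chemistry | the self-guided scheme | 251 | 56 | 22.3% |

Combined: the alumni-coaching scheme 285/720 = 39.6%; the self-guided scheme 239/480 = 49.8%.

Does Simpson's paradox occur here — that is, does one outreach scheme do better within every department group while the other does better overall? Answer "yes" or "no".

Within each department level (Humanities 70.9% vs 79.9%; Chemistry 11.6% vs 22.3%), the self-guided scheme has the higher rate every time. Pooled: 39.6% vs 49.8% — the self-guided scheme has the higher rate overall. They agree.

no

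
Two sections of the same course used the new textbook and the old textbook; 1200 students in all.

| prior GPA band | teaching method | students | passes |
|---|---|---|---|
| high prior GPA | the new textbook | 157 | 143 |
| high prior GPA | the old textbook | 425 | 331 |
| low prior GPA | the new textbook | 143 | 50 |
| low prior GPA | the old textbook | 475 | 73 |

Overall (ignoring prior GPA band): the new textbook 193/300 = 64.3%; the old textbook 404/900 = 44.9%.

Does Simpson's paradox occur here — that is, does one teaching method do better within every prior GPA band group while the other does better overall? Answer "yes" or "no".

no

Within each prior GPA band level (high prior GPA 91.1% vs 77.9%; low prior GPA 35.0% vs 15.4%), the new textbook has the higher rate every time. Pooled: 64.3% vs 44.9% — the new textbook has the higher rate overall. They agree.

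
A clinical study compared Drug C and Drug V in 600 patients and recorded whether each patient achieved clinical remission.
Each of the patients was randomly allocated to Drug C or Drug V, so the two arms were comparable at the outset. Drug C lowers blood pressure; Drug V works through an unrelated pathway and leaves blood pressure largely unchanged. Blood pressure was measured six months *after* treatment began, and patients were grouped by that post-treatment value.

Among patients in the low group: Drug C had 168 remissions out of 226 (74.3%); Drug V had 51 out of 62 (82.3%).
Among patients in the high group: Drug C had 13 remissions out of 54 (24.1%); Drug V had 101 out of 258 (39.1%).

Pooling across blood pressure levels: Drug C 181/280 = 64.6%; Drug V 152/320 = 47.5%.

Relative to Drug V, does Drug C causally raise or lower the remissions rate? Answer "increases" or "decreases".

increases

The stratified and pooled comparisons disagree (Drug V wins within each blood pressure; Drug C wins overall), so the answer turns on the causal role of blood pressure.
Because the drug influences blood pressure, blood pressure is a post-treatment mediator, not a confounder. Stratifying on it would bias the estimate; the causal effect is the crude pooled difference.
Pooled: Drug C 64.6% vs Drug V 47.5%; Drug C is higher overall.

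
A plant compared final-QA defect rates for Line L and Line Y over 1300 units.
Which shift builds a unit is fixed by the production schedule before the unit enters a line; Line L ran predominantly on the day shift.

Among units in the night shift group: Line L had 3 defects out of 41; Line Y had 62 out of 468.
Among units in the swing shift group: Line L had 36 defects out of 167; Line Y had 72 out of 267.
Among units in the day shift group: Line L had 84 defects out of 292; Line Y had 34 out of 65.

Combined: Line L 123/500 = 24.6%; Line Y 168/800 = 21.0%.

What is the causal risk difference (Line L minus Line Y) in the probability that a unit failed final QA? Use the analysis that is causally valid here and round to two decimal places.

-0.11

The stratified and pooled comparisons disagree (Line L wins within each shift; Line Y wins overall), so the answer turns on the causal role of shift.
Shift differs across lines for reasons unrelated to any effect of the line itself, and it separately predicts the outcome — a classic confounder. We must compare within shift levels.
Adjusting over the population distribution of shift: 0.392·(0.073−0.132) + 0.334·(0.216−0.270) + 0.275·(0.288−0.523) = -0.106.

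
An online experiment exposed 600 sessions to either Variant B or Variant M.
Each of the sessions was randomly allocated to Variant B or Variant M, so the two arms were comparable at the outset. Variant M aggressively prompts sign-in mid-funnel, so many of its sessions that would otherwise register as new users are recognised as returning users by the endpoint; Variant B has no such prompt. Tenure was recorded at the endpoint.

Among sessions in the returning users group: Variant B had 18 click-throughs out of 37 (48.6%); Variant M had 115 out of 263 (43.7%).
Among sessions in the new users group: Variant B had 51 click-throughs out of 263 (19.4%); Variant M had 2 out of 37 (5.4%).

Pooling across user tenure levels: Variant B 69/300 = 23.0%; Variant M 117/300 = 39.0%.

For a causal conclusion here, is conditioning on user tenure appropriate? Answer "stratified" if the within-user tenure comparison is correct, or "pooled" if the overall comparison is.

pooled

The distribution of user tenure is itself part of what the variant does — it is an intermediate outcome. Holding it fixed would remove that part of the effect; the total effect is the pooled difference.
Pooled: Variant B 23.0% vs Variant M 39.0%; Variant M is higher overall.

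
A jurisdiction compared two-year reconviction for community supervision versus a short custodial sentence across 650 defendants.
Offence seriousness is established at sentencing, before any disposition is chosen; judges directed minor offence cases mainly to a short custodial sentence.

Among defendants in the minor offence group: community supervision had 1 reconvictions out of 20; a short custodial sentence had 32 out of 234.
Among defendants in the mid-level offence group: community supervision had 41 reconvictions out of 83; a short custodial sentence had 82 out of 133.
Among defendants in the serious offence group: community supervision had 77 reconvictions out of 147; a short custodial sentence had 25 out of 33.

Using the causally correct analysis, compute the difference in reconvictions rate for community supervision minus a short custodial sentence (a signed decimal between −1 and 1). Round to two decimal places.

-0.14

community supervision is lower inside every offence seriousness stratum but a short custodial sentence is lower in aggregate. Whether to stratify depends on how offence seriousness relates to the disposition.
Offence seriousness differs across dispositions for reasons unrelated to any effect of the disposition itself, and it separately predicts the outcome — a classic confounder. We must compare within offence seriousness levels.
Adjusting over the population distribution of offence seriousness: 0.391·(0.050−0.137) + 0.332·(0.494−0.617) + 0.277·(0.524−0.758) = -0.139.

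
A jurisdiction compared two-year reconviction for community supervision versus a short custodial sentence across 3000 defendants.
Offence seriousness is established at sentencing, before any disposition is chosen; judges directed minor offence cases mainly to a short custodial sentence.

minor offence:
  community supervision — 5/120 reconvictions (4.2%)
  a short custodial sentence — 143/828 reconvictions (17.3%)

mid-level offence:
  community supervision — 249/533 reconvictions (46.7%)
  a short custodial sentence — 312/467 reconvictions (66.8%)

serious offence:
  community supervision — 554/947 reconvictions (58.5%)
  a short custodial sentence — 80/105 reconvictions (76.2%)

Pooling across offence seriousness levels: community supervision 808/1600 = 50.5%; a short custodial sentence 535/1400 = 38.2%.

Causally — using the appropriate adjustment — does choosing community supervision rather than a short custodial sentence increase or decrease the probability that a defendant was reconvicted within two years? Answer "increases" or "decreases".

decreases

community supervision is lower inside every offence seriousness stratum but a short custodial sentence is lower in aggregate. Whether to stratify depends on how offence seriousness relates to the disposition.
Here offence seriousness is a common cause — it drives both which disposition a case falls under and the outcome. The crude comparison mixes populations; the stratum-specific rates are the causally relevant ones.
Within each level — minor offence: 4.2% vs 17.3%; mid-level offence: 46.7% vs 66.8%; serious offence: 58.5% vs 76.2% — community supervision is lower every time.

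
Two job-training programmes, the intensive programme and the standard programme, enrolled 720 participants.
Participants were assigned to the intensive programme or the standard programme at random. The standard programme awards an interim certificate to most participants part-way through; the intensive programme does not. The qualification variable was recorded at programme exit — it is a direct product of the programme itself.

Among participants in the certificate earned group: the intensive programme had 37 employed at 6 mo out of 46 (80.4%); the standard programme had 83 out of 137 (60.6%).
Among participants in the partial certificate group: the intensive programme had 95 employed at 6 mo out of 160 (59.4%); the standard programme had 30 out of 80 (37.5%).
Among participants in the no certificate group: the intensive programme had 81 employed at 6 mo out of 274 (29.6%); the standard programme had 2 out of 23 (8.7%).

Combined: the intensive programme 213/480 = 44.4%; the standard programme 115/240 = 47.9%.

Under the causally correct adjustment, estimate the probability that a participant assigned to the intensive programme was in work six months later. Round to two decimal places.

0.44

The qualification attained during the programme-specific comparison favours the intensive programme throughout, but the pooled figures favour the standard programme. The question is whether to condition on qualification attained during the programme.
Stratifying would compare programmes among participants the programmes themselves sorted into qualification attained during the programme groups — a form of selection on an intermediate. The unconditioned pooled rates give the total causal effect.
So P(outcome | do(the intensive programme)) is just the pooled rate for the intensive programme: 213/480 = 0.444.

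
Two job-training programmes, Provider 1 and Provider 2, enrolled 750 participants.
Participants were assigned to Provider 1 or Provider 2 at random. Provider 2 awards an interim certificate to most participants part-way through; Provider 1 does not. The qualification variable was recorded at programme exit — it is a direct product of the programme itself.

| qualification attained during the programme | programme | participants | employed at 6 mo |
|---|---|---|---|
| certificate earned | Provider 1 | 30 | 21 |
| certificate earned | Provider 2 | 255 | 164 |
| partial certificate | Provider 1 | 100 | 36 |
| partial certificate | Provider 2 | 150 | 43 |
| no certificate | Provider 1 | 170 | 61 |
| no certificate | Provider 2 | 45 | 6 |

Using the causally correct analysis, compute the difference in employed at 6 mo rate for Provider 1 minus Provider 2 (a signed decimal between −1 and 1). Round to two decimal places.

Qualification attained during the programme is recorded after the programme and is itself shifted by it — it sits on the causal path from programme to outcome. Conditioning on a mediator would strip out part of the effect we want; the pooled comparison gives the total causal effect.
The causal difference is the pooled difference: 0.393 − 0.473 = -0.080.

-0.08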